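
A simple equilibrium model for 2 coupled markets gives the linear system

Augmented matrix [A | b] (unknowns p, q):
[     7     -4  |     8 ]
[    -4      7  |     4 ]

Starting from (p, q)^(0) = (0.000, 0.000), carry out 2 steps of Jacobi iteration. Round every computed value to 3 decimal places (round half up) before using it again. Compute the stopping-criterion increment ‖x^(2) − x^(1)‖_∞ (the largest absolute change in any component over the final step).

Iteration 1:
  p = (8 - (-4)·0.000) / (7) = 1.143
  q = (4 - (-4)·0.000) / (7) = 0.571
Iteration 2:
  p = (8 - (-4)·0.571) / (7) = 1.469
  q = (4 - (-4)·1.143) / (7) = 1.225
Change: (0.326, 0.654) → max |·| = 0.654

0.654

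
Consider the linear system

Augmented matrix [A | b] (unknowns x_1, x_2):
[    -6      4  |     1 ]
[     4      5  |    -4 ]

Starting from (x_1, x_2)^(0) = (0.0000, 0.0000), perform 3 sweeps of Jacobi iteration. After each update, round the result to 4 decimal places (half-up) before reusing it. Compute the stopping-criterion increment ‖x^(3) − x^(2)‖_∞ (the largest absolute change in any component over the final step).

Iteration 1:
  x_1 = (1 - (4)·0.0000) / (-6) = -0.1667
  x_2 = (-4 - (4)·0.0000) / (5) = -0.8000
Iteration 2:
  x_1 = (1 - (4)·-0.8000) / (-6) = -0.7000
  x_2 = (-4 - (4)·-0.1667) / (5) = -0.6666
Iteration 3:
  x_1 = (1 - (4)·-0.6666) / (-6) = -0.6111
  x_2 = (-4 - (4)·-0.7000) / (5) = -0.2400
Change: (0.0889, 0.4266) → max |·| = 0.4266

0.4266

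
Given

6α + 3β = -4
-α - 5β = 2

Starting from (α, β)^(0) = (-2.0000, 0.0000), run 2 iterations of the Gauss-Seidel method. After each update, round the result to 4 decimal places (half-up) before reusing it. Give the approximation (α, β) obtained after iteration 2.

(-0.5333, -0.2933)

Iteration 1:
  α = (-4 - (3)·0.0000) / (6) = -0.6667
  β = (2 - (-1)·-0.6667) / (-5) = -0.2667
Iteration 2:
  α = (-4 - (3)·-0.2667) / (6) = -0.5333
  β = (2 - (-1)·-0.5333) / (-5) = -0.2933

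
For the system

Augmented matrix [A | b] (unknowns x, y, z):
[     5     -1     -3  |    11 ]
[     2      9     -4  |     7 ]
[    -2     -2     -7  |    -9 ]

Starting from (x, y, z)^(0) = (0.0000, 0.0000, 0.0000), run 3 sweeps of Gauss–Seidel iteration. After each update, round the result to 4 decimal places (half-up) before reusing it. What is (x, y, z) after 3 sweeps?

(2.5383, 0.3969, 0.4471)

Iteration 1:
  x = (11 - (-1)·0.0000 - (-3)·0.0000) / (5) = 2.2000
  y = (7 - (2)·2.2000 - (-4)·0.0000) / (9) = 0.2889
  z = (-9 - (-2)·2.2000 - (-2)·0.2889) / (-7) = 0.5746
Iteration 2:
  x = (11 - (-1)·0.2889 - (-3)·0.5746) / (5) = 2.6025
  y = (7 - (2)·2.6025 - (-4)·0.5746) / (9) = 0.4548
  z = (-9 - (-2)·2.6025 - (-2)·0.4548) / (-7) = 0.4122
Iteration 3:
  x = (11 - (-1)·0.4548 - (-3)·0.4122) / (5) = 2.5383
  y = (7 - (2)·2.5383 - (-4)·0.4122) / (9) = 0.3969
  z = (-9 - (-2)·2.5383 - (-2)·0.3969) / (-7) = 0.4471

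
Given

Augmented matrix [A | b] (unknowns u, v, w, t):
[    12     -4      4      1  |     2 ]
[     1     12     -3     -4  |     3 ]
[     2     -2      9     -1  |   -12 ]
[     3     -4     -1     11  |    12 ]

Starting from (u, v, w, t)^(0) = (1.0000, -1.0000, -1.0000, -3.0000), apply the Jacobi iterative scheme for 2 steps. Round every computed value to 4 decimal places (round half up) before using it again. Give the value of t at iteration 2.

Iteration 1:
  u = (2 - (-4)·-1.0000 - (4)·-1.0000 - (1)·-3.0000) / (12) = 0.4167
  v = (3 - (1)·1.0000 - (-3)·-1.0000 - (-4)·-3.0000) / (12) = -1.0833
  w = (-12 - (2)·1.0000 - (-2)·-1.0000 - (-1)·-3.0000) / (9) = -2.1111
  t = (12 - (3)·1.0000 - (-4)·-1.0000 - (-1)·-1.0000) / (11) = 0.3636
Iteration 2:
  u = (2 - (-4)·-1.0833 - (4)·-2.1111 - (1)·0.3636) / (12) = 0.4790
  v = (3 - (1)·0.4167 - (-3)·-2.1111 - (-4)·0.3636) / (12) = -0.1913
  w = (-12 - (2)·0.4167 - (-2)·-1.0833 - (-1)·0.3636) / (9) = -1.6263
  t = (12 - (3)·0.4167 - (-4)·-1.0833 - (-1)·-2.1111) / (11) = 0.3914

0.3914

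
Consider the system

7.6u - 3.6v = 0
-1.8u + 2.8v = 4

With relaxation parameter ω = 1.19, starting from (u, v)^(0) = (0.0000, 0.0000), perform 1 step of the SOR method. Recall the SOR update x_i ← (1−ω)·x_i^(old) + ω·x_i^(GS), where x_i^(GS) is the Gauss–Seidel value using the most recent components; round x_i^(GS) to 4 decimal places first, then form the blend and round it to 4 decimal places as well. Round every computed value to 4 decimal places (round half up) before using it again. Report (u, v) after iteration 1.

Iteration 1:
  u: GS value = (0 - (-3.6)·0.0000) / (7.6) = 0.0000;  u ← (1−ω)·0.0000 + ω·0.0000 = 0.0000
  v: GS value = (4 - (-1.8)·0.0000) / (2.8) = 1.4286;  v ← (1−ω)·0.0000 + ω·1.4286 = 1.7000

(0.0000, 1.7000)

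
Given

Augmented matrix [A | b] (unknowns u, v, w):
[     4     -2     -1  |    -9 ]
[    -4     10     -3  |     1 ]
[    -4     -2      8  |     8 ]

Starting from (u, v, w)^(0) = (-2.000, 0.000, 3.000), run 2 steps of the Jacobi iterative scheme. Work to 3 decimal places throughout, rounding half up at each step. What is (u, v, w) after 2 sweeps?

Iteration 1:
  u = (-9 - (-2)·0.000 - (-1)·3.000) / (4) = -1.500
  v = (1 - (-4)·-2.000 - (-3)·3.000) / (10) = 0.200
  w = (8 - (-4)·-2.000 - (-2)·0.000) / (8) = 0.000
Iteration 2:
  u = (-9 - (-2)·0.200 - (-1)·0.000) / (4) = -2.150
  v = (1 - (-4)·-1.500 - (-3)·0.000) / (10) = -0.500
  w = (8 - (-4)·-1.500 - (-2)·0.200) / (8) = 0.300

(-2.150, -0.500, 0.300)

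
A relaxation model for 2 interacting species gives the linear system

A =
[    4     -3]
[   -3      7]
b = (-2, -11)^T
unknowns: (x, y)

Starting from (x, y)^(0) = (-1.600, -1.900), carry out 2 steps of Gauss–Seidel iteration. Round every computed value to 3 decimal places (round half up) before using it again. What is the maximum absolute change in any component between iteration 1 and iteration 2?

0.372

Iteration 1:
  x = (-2 - (-3)·-1.900) / (4) = -1.925
  y = (-11 - (-3)·-1.925) / (7) = -2.396
Iteration 2:
  x = (-2 - (-3)·-2.396) / (4) = -2.297
  y = (-11 - (-3)·-2.297) / (7) = -2.556
Change: (-0.372, -0.160) → max |·| = 0.372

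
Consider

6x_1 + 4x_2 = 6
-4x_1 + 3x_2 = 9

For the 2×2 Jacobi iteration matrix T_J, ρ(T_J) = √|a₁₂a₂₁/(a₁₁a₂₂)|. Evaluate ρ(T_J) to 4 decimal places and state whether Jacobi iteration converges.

0.9428

a₁₂a₂₁/(a₁₁a₂₂) = (4)·(-4) / ((6)·(3)) = -0.888889
ρ = √|-0.888889| = √0.888889 = 0.9428
ρ < 1, so Jacobi converges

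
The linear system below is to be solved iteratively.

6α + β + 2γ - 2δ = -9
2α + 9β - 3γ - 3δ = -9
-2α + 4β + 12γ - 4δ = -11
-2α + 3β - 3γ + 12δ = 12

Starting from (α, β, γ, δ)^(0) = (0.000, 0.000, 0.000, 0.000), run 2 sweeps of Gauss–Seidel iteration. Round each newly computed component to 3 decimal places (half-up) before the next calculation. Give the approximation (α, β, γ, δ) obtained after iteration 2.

Iteration 1:
  α = (-9 - (1)·0.000 - (2)·0.000 - (-2)·0.000) / (6) = -1.500
  β = (-9 - (2)·-1.500 - (-3)·0.000 - (-3)·0.000) / (9) = -0.667
  γ = (-11 - (-2)·-1.500 - (4)·-0.667 - (-4)·0.000) / (12) = -0.944
  δ = (12 - (-2)·-1.500 - (3)·-0.667 - (-3)·-0.944) / (12) = 0.681
Iteration 2:
  α = (-9 - (1)·-0.667 - (2)·-0.944 - (-2)·0.681) / (6) = -0.847
  β = (-9 - (2)·-0.847 - (-3)·-0.944 - (-3)·0.681) / (9) = -0.899
  γ = (-11 - (-2)·-0.847 - (4)·-0.899 - (-4)·0.681) / (12) = -0.531
  δ = (12 - (-2)·-0.847 - (3)·-0.899 - (-3)·-0.531) / (12) = 0.951

(-0.847, -0.899, -0.531, 0.951)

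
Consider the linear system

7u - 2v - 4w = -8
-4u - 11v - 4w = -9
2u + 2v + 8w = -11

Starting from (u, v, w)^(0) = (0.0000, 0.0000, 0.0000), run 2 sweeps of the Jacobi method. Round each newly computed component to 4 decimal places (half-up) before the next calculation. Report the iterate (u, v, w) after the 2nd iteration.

Iteration 1:
  u = (-8 - (-2)·0.0000 - (-4)·0.0000) / (7) = -1.1429
  v = (-9 - (-4)·0.0000 - (-4)·0.0000) / (-11) = 0.8182
  w = (-11 - (2)·0.0000 - (2)·0.0000) / (8) = -1.3750
Iteration 2:
  u = (-8 - (-2)·0.8182 - (-4)·-1.3750) / (7) = -1.6948
  v = (-9 - (-4)·-1.1429 - (-4)·-1.3750) / (-11) = 1.7338
  w = (-11 - (2)·-1.1429 - (2)·0.8182) / (8) = -1.2938

(-1.6948, 1.7338, -1.2938)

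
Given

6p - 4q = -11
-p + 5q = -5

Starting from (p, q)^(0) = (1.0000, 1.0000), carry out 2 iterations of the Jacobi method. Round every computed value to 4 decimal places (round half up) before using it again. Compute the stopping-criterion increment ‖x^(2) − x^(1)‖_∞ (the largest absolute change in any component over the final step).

1.2000

Iteration 1:
  p = (-11 - (-4)·1.0000) / (6) = -1.1667
  q = (-5 - (-1)·1.0000) / (5) = -0.8000
Iteration 2:
  p = (-11 - (-4)·-0.8000) / (6) = -2.3667
  q = (-5 - (-1)·-1.1667) / (5) = -1.2333
Change: (-1.2000, -0.4333) → max |·| = 1.2000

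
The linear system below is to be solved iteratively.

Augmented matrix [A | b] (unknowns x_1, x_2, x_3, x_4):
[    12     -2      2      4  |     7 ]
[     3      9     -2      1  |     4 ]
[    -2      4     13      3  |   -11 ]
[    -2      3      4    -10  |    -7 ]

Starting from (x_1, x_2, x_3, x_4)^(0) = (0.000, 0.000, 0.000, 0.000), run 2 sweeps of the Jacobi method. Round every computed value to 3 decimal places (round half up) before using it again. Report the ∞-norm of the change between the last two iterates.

Iteration 1:
  x_1 = (7 - (-2)·0.000 - (2)·0.000 - (4)·0.000) / (12) = 0.583
  x_2 = (4 - (3)·0.000 - (-2)·0.000 - (1)·0.000) / (9) = 0.444
  x_3 = (-11 - (-2)·0.000 - (4)·0.000 - (3)·0.000) / (13) = -0.846
  x_4 = (-7 - (-2)·0.000 - (3)·0.000 - (4)·0.000) / (-10) = 0.700
Iteration 2:
  x_1 = (7 - (-2)·0.444 - (2)·-0.846 - (4)·0.700) / (12) = 0.565
  x_2 = (4 - (3)·0.583 - (-2)·-0.846 - (1)·0.700) / (9) = -0.016
  x_3 = (-11 - (-2)·0.583 - (4)·0.444 - (3)·0.700) / (13) = -1.055
  x_4 = (-7 - (-2)·0.583 - (3)·0.444 - (4)·-0.846) / (-10) = 0.378
Change: (-0.018, -0.460, -0.209, -0.322) → max |·| = 0.460

0.460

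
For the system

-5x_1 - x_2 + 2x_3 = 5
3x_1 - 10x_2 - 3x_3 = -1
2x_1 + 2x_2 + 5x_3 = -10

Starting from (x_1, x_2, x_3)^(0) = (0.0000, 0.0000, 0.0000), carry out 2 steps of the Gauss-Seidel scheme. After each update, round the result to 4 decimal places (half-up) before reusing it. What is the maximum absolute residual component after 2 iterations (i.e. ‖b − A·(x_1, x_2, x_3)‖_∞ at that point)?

Iteration 1:
  x_1 = (5 - (-1)·0.0000 - (2)·0.0000) / (-5) = -1.0000
  x_2 = (-1 - (3)·-1.0000 - (-3)·0.0000) / (-10) = -0.2000
  x_3 = (-10 - (2)·-1.0000 - (2)·-0.2000) / (5) = -1.5200
Iteration 2:
  x_1 = (5 - (-1)·-0.2000 - (2)·-1.5200) / (-5) = -1.5680
  x_2 = (-1 - (3)·-1.5680 - (-3)·-1.5200) / (-10) = 0.0856
  x_3 = (-10 - (2)·-1.5680 - (2)·0.0856) / (5) = -1.4070
Residual b − A·x = (0.0596, 0.3390, -0.0002); ∞-norm = 0.3390

0.3390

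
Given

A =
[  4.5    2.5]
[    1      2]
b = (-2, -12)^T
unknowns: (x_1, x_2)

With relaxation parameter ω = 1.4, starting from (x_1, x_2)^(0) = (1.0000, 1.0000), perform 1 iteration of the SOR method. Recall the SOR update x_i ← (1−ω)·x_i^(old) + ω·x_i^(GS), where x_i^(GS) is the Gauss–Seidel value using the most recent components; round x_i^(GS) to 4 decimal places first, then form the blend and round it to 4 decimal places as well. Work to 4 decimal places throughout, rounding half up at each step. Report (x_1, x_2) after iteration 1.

Iteration 1:
  x_1: GS value = (-2 - (2.5)·1.0000) / (4.5) = -1.0000;  x_1 ← (1−ω)·1.0000 + ω·-1.0000 = -1.8000
  x_2: GS value = (-12 - (1)·-1.8000) / (2) = -5.1000;  x_2 ← (1−ω)·1.0000 + ω·-5.1000 = -7.5400

(-1.8000, -7.5400)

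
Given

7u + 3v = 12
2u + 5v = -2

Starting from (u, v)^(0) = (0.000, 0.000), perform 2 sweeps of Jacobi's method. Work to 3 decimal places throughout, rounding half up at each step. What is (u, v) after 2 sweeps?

(1.886, -1.086)

Iteration 1:
  u = (12 - (3)·0.000) / (7) = 1.714
  v = (-2 - (2)·0.000) / (5) = -0.400
Iteration 2:
  u = (12 - (3)·-0.400) / (7) = 1.886
  v = (-2 - (2)·1.714) / (5) = -1.086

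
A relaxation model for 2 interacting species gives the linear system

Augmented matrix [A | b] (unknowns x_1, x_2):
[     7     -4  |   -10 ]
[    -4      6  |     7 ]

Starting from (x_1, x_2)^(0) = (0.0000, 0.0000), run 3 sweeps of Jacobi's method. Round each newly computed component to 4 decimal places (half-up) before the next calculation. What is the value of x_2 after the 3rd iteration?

Iteration 1:
  x_1 = (-10 - (-4)·0.0000) / (7) = -1.4286
  x_2 = (7 - (-4)·0.0000) / (6) = 1.1667
Iteration 2:
  x_1 = (-10 - (-4)·1.1667) / (7) = -0.7619
  x_2 = (7 - (-4)·-1.4286) / (6) = 0.2143
Iteration 3:
  x_1 = (-10 - (-4)·0.2143) / (7) = -1.3061
  x_2 = (7 - (-4)·-0.7619) / (6) = 0.6587

0.6587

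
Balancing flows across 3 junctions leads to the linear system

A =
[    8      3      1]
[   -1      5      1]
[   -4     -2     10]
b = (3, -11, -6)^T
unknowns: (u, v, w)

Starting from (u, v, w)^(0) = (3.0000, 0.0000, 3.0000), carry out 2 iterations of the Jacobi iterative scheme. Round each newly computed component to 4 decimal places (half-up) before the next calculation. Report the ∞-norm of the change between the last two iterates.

1.6400

Iteration 1:
  u = (3 - (3)·0.0000 - (1)·3.0000) / (8) = 0.0000
  v = (-11 - (-1)·3.0000 - (1)·3.0000) / (5) = -2.2000
  w = (-6 - (-4)·3.0000 - (-2)·0.0000) / (10) = 0.6000
Iteration 2:
  u = (3 - (3)·-2.2000 - (1)·0.6000) / (8) = 1.1250
  v = (-11 - (-1)·0.0000 - (1)·0.6000) / (5) = -2.3200
  w = (-6 - (-4)·0.0000 - (-2)·-2.2000) / (10) = -1.0400
Change: (1.1250, -0.1200, -1.6400) → max |·| = 1.6400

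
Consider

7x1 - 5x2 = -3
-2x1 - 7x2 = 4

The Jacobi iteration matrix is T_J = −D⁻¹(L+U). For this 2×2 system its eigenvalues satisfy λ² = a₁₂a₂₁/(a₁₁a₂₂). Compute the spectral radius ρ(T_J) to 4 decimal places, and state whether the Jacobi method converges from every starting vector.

a₁₂a₂₁/(a₁₁a₂₂) = (-5)·(-2) / ((7)·(-7)) = -0.204082
ρ = √|-0.204082| = √0.204082 = 0.4518
ρ < 1, so Jacobi converges

0.4518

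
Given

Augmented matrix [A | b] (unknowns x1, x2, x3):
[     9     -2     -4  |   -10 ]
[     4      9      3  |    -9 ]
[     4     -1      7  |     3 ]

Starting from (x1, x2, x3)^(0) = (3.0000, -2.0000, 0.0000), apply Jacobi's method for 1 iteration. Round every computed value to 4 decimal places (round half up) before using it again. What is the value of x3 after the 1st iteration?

-1.5714

Iteration 1:
  x1 = (-10 - (-2)·-2.0000 - (-4)·0.0000) / (9) = -1.5556
  x2 = (-9 - (4)·3.0000 - (3)·0.0000) / (9) = -2.3333
  x3 = (3 - (4)·3.0000 - (-1)·-2.0000) / (7) = -1.5714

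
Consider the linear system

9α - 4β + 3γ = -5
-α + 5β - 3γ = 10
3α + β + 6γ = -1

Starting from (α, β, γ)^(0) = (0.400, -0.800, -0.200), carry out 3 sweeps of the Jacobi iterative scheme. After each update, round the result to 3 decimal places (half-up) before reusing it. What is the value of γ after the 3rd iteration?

-0.645

Iteration 1:
  α = (-5 - (-4)·-0.800 - (3)·-0.200) / (9) = -0.844
  β = (10 - (-1)·0.400 - (-3)·-0.200) / (5) = 1.960
  γ = (-1 - (3)·0.400 - (1)·-0.800) / (6) = -0.233
Iteration 2:
  α = (-5 - (-4)·1.960 - (3)·-0.233) / (9) = 0.393
  β = (10 - (-1)·-0.844 - (-3)·-0.233) / (5) = 1.691
  γ = (-1 - (3)·-0.844 - (1)·1.960) / (6) = -0.071
Iteration 3:
  α = (-5 - (-4)·1.691 - (3)·-0.071) / (9) = 0.220
  β = (10 - (-1)·0.393 - (-3)·-0.071) / (5) = 2.036
  γ = (-1 - (3)·0.393 - (1)·1.691) / (6) = -0.645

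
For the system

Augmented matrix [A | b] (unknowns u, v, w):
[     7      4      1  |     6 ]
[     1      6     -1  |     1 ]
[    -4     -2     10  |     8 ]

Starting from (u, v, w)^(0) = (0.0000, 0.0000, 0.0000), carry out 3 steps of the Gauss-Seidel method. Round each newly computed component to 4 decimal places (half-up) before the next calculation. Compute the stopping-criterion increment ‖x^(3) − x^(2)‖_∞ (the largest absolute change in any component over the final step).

Iteration 1:
  u = (6 - (4)·0.0000 - (1)·0.0000) / (7) = 0.8571
  v = (1 - (1)·0.8571 - (-1)·0.0000) / (6) = 0.0238
  w = (8 - (-4)·0.8571 - (-2)·0.0238) / (10) = 1.1476
Iteration 2:
  u = (6 - (4)·0.0238 - (1)·1.1476) / (7) = 0.6796
  v = (1 - (1)·0.6796 - (-1)·1.1476) / (6) = 0.2447
  w = (8 - (-4)·0.6796 - (-2)·0.2447) / (10) = 1.1208
Iteration 3:
  u = (6 - (4)·0.2447 - (1)·1.1208) / (7) = 0.5572
  v = (1 - (1)·0.5572 - (-1)·1.1208) / (6) = 0.2606
  w = (8 - (-4)·0.5572 - (-2)·0.2606) / (10) = 1.0750
Change: (-0.1224, 0.0159, -0.0458) → max |·| = 0.1224

0.1224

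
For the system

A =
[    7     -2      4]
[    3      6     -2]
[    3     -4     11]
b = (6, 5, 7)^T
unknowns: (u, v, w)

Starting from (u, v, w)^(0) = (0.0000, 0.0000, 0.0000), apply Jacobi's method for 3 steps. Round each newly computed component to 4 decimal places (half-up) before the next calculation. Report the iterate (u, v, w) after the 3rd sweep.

(0.6302, 0.7027, 0.6612)

Iteration 1:
  u = (6 - (-2)·0.0000 - (4)·0.0000) / (7) = 0.8571
  v = (5 - (3)·0.0000 - (-2)·0.0000) / (6) = 0.8333
  w = (7 - (3)·0.0000 - (-4)·0.0000) / (11) = 0.6364
Iteration 2:
  u = (6 - (-2)·0.8333 - (4)·0.6364) / (7) = 0.7316
  v = (5 - (3)·0.8571 - (-2)·0.6364) / (6) = 0.6169
  w = (7 - (3)·0.8571 - (-4)·0.8333) / (11) = 0.7056
Iteration 3:
  u = (6 - (-2)·0.6169 - (4)·0.7056) / (7) = 0.6302
  v = (5 - (3)·0.7316 - (-2)·0.7056) / (6) = 0.7027
  w = (7 - (3)·0.7316 - (-4)·0.6169) / (11) = 0.6612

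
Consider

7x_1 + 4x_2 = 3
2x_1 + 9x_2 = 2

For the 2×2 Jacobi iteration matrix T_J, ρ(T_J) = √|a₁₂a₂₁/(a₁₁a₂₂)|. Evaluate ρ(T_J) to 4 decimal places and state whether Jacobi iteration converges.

0.3563

a₁₂a₂₁/(a₁₁a₂₂) = (4)·(2) / ((7)·(9)) = 0.126984
ρ = √|0.126984| = √0.126984 = 0.3563
ρ < 1, so Jacobi converges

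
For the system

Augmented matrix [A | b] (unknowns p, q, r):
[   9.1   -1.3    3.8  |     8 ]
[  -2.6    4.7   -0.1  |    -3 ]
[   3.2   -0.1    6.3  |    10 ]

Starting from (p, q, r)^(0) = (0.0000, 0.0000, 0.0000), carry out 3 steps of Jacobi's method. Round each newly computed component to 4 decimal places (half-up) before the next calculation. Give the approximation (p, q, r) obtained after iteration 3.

(0.3901, -0.5450, 1.5219)

Iteration 1:
  p = (8 - (-1.3)·0.0000 - (3.8)·0.0000) / (9.1) = 0.8791
  q = (-3 - (-2.6)·0.0000 - (-0.1)·0.0000) / (4.7) = -0.6383
  r = (10 - (3.2)·0.0000 - (-0.1)·0.0000) / (6.3) = 1.5873
Iteration 2:
  p = (8 - (-1.3)·-0.6383 - (3.8)·1.5873) / (9.1) = 0.1251
  q = (-3 - (-2.6)·0.8791 - (-0.1)·1.5873) / (4.7) = -0.1182
  r = (10 - (3.2)·0.8791 - (-0.1)·-0.6383) / (6.3) = 1.1306
Iteration 3:
  p = (8 - (-1.3)·-0.1182 - (3.8)·1.1306) / (9.1) = 0.3901
  q = (-3 - (-2.6)·0.1251 - (-0.1)·1.1306) / (4.7) = -0.5450
  r = (10 - (3.2)·0.1251 - (-0.1)·-0.1182) / (6.3) = 1.5219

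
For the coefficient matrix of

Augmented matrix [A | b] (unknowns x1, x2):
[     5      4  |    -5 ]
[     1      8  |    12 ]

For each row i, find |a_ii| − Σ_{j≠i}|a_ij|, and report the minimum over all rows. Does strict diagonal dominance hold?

row 1: |5| − (4) = 1
row 2: |8| − (1) = 7
minimum over rows = 1 → strictly diagonally dominant (convergence guaranteed)

1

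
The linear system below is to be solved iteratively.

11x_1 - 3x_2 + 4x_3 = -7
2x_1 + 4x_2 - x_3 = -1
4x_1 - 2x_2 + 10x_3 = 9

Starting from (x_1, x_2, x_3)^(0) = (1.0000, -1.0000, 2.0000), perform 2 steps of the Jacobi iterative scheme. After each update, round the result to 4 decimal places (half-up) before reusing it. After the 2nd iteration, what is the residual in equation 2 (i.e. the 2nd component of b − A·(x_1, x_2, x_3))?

Iteration 1:
  x_1 = (-7 - (-3)·-1.0000 - (4)·2.0000) / (11) = -1.6364
  x_2 = (-1 - (2)·1.0000 - (-1)·2.0000) / (4) = -0.2500
  x_3 = (9 - (4)·1.0000 - (-2)·-1.0000) / (10) = 0.3000
Iteration 2:
  x_1 = (-7 - (-3)·-0.2500 - (4)·0.3000) / (11) = -0.8136
  x_2 = (-1 - (2)·-1.6364 - (-1)·0.3000) / (4) = 0.6432
  x_3 = (9 - (4)·-1.6364 - (-2)·-0.2500) / (10) = 1.5046
Residual b − A·x = (-2.1392, -0.4410, -1.5052)

-0.4410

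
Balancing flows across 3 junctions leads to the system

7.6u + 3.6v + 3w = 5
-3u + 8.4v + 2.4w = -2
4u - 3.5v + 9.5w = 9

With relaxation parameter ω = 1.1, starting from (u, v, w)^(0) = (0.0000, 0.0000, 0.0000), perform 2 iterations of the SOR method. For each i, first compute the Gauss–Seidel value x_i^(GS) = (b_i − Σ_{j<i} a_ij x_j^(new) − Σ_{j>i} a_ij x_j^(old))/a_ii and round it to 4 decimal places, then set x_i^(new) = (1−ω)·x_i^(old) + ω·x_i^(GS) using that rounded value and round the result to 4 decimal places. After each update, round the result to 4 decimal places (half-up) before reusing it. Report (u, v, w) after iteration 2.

Iteration 1:
  u: GS value = (5 - (3.6)·0.0000 - (3)·0.0000) / (7.6) = 0.6579;  u ← (1−ω)·0.0000 + ω·0.6579 = 0.7237
  v: GS value = (-2 - (-3)·0.7237 - (2.4)·0.0000) / (8.4) = 0.0204;  v ← (1−ω)·0.0000 + ω·0.0204 = 0.0224
  w: GS value = (9 - (4)·0.7237 - (-3.5)·0.0224) / (9.5) = 0.6509;  w ← (1−ω)·0.0000 + ω·0.6509 = 0.7160
Iteration 2:
  u: GS value = (5 - (3.6)·0.0224 - (3)·0.7160) / (7.6) = 0.3647;  u ← (1−ω)·0.7237 + ω·0.3647 = 0.3288
  v: GS value = (-2 - (-3)·0.3288 - (2.4)·0.7160) / (8.4) = -0.3252;  v ← (1−ω)·0.0224 + ω·-0.3252 = -0.3600
  w: GS value = (9 - (4)·0.3288 - (-3.5)·-0.3600) / (9.5) = 0.6763;  w ← (1−ω)·0.7160 + ω·0.6763 = 0.6723

(0.3288, -0.3600, 0.6723)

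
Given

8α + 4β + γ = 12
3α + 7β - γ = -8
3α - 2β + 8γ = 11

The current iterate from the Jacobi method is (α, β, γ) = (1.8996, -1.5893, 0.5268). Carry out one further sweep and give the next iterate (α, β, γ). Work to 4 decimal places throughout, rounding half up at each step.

One sweep:
  α = (12 - (4)·-1.5893 - (1)·0.5268) / (8) = 2.2288
  β = (-8 - (3)·1.8996 - (-1)·0.5268) / (7) = -1.8817
  γ = (11 - (3)·1.8996 - (-2)·-1.5893) / (8) = 0.2653

(2.2288, -1.8817, 0.2653)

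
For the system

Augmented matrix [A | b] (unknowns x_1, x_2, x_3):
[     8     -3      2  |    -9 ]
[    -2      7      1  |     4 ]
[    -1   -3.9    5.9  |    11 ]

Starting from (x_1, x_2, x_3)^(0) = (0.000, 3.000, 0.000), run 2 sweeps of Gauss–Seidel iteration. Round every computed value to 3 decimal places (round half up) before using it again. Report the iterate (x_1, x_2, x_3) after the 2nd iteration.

(-1.471, -0.169, 1.503)

Iteration 1:
  x_1 = (-9 - (-3)·3.000 - (2)·0.000) / (8) = 0.000
  x_2 = (4 - (-2)·0.000 - (1)·0.000) / (7) = 0.571
  x_3 = (11 - (-1)·0.000 - (-3.9)·0.571) / (5.9) = 2.242
Iteration 2:
  x_1 = (-9 - (-3)·0.571 - (2)·2.242) / (8) = -1.471
  x_2 = (4 - (-2)·-1.471 - (1)·2.242) / (7) = -0.169
  x_3 = (11 - (-1)·-1.471 - (-3.9)·-0.169) / (5.9) = 1.503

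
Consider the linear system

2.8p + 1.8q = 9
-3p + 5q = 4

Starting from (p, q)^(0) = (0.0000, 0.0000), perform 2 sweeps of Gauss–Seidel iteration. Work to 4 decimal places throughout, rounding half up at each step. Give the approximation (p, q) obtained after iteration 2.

(1.4602, 1.6761)

Iteration 1:
  p = (9 - (1.8)·0.0000) / (2.8) = 3.2143
  q = (4 - (-3)·3.2143) / (5) = 2.7286
Iteration 2:
  p = (9 - (1.8)·2.7286) / (2.8) = 1.4602
  q = (4 - (-3)·1.4602) / (5) = 1.6761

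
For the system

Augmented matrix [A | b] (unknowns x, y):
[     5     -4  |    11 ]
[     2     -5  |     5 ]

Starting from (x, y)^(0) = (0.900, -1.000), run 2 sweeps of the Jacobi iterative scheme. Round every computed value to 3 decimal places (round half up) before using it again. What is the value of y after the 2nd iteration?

Iteration 1:
  x = (11 - (-4)·-1.000) / (5) = 1.400
  y = (5 - (2)·0.900) / (-5) = -0.640
Iteration 2:
  x = (11 - (-4)·-0.640) / (5) = 1.688
  y = (5 - (2)·1.400) / (-5) = -0.440

-0.440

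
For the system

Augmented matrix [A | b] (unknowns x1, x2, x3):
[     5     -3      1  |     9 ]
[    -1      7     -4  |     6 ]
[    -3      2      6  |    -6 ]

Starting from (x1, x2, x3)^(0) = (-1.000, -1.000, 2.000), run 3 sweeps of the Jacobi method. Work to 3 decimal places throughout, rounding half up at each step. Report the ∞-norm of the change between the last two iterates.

Iteration 1:
  x1 = (9 - (-3)·-1.000 - (1)·2.000) / (5) = 0.800
  x2 = (6 - (-1)·-1.000 - (-4)·2.000) / (7) = 1.857
  x3 = (-6 - (-3)·-1.000 - (2)·-1.000) / (6) = -1.167
Iteration 2:
  x1 = (9 - (-3)·1.857 - (1)·-1.167) / (5) = 3.148
  x2 = (6 - (-1)·0.800 - (-4)·-1.167) / (7) = 0.305
  x3 = (-6 - (-3)·0.800 - (2)·1.857) / (6) = -1.219
Iteration 3:
  x1 = (9 - (-3)·0.305 - (1)·-1.219) / (5) = 2.227
  x2 = (6 - (-1)·3.148 - (-4)·-1.219) / (7) = 0.610
  x3 = (-6 - (-3)·3.148 - (2)·0.305) / (6) = 0.472
Change: (-0.921, 0.305, 1.691) → max |·| = 1.691

1.691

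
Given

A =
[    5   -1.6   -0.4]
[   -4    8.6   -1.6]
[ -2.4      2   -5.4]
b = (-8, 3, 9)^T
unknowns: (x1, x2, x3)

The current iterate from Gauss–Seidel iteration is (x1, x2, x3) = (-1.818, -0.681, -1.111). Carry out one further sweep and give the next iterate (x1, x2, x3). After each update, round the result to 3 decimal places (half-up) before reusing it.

One sweep:
  x1 = (-8 - (-1.6)·-0.681 - (-0.4)·-1.111) / (5) = -1.907
  x2 = (3 - (-4)·-1.907 - (-1.6)·-1.111) / (8.6) = -0.745
  x3 = (9 - (-2.4)·-1.907 - (2)·-0.745) / (-5.4) = -1.095

(-1.907, -0.745, -1.095)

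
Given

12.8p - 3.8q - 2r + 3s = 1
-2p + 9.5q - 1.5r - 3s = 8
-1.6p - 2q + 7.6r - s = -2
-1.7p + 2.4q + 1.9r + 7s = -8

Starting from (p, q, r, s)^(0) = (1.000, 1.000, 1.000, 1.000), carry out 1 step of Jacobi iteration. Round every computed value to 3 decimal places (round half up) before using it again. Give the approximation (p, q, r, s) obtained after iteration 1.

Iteration 1:
  p = (1 - (-3.8)·1.000 - (-2)·1.000 - (3)·1.000) / (12.8) = 0.297
  q = (8 - (-2)·1.000 - (-1.5)·1.000 - (-3)·1.000) / (9.5) = 1.526
  r = (-2 - (-1.6)·1.000 - (-2)·1.000 - (-1)·1.000) / (7.6) = 0.342
  s = (-8 - (-1.7)·1.000 - (2.4)·1.000 - (1.9)·1.000) / (7) = -1.514

(0.297, 1.526, 0.342, -1.514)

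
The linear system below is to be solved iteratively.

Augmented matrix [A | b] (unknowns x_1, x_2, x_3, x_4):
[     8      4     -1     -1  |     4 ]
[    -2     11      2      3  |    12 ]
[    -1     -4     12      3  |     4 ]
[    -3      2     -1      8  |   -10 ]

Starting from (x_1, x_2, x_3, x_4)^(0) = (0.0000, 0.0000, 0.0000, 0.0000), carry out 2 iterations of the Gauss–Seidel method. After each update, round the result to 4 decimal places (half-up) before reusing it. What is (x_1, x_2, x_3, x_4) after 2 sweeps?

Iteration 1:
  x_1 = (4 - (4)·0.0000 - (-1)·0.0000 - (-1)·0.0000) / (8) = 0.5000
  x_2 = (12 - (-2)·0.5000 - (2)·0.0000 - (3)·0.0000) / (11) = 1.1818
  x_3 = (4 - (-1)·0.5000 - (-4)·1.1818 - (3)·0.0000) / (12) = 0.7689
  x_4 = (-10 - (-3)·0.5000 - (2)·1.1818 - (-1)·0.7689) / (8) = -1.2618
Iteration 2:
  x_1 = (4 - (4)·1.1818 - (-1)·0.7689 - (-1)·-1.2618) / (8) = -0.1525
  x_2 = (12 - (-2)·-0.1525 - (2)·0.7689 - (3)·-1.2618) / (11) = 1.2675
  x_3 = (4 - (-1)·-0.1525 - (-4)·1.2675 - (3)·-1.2618) / (12) = 1.0586
  x_4 = (-10 - (-3)·-0.1525 - (2)·1.2675 - (-1)·1.0586) / (8) = -1.4917

(-0.1525, 1.2675, 1.0586, -1.4917)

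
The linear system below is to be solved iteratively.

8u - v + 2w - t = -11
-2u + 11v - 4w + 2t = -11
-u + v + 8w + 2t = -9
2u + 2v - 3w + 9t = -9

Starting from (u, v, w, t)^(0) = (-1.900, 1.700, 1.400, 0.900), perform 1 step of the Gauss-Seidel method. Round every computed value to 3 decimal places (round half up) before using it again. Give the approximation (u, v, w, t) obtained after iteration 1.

(-1.400, -0.909, -1.411, -0.957)

Iteration 1:
  u = (-11 - (-1)·1.700 - (2)·1.400 - (-1)·0.900) / (8) = -1.400
  v = (-11 - (-2)·-1.400 - (-4)·1.400 - (2)·0.900) / (11) = -0.909
  w = (-9 - (-1)·-1.400 - (1)·-0.909 - (2)·0.900) / (8) = -1.411
  t = (-9 - (2)·-1.400 - (2)·-0.909 - (-3)·-1.411) / (9) = -0.957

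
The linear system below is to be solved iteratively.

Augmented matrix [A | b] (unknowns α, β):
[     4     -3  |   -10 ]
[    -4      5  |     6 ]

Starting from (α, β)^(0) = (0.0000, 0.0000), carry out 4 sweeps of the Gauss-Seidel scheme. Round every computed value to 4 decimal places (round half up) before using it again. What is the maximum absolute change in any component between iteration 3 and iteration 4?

0.2160

Iteration 1:
  α = (-10 - (-3)·0.0000) / (4) = -2.5000
  β = (6 - (-4)·-2.5000) / (5) = -0.8000
Iteration 2:
  α = (-10 - (-3)·-0.8000) / (4) = -3.1000
  β = (6 - (-4)·-3.1000) / (5) = -1.2800
Iteration 3:
  α = (-10 - (-3)·-1.2800) / (4) = -3.4600
  β = (6 - (-4)·-3.4600) / (5) = -1.5680
Iteration 4:
  α = (-10 - (-3)·-1.5680) / (4) = -3.6760
  β = (6 - (-4)·-3.6760) / (5) = -1.7408
Change: (-0.2160, -0.1728) → max |·| = 0.2160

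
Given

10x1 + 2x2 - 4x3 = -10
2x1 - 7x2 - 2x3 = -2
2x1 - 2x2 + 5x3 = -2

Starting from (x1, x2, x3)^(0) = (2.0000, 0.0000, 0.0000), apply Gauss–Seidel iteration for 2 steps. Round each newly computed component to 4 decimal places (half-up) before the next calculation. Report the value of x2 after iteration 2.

0.0000

Iteration 1:
  x1 = (-10 - (2)·0.0000 - (-4)·0.0000) / (10) = -1.0000
  x2 = (-2 - (2)·-1.0000 - (-2)·0.0000) / (-7) = 0.0000
  x3 = (-2 - (2)·-1.0000 - (-2)·0.0000) / (5) = 0.0000
Iteration 2:
  x1 = (-10 - (2)·0.0000 - (-4)·0.0000) / (10) = -1.0000
  x2 = (-2 - (2)·-1.0000 - (-2)·0.0000) / (-7) = 0.0000
  x3 = (-2 - (2)·-1.0000 - (-2)·0.0000) / (5) = 0.0000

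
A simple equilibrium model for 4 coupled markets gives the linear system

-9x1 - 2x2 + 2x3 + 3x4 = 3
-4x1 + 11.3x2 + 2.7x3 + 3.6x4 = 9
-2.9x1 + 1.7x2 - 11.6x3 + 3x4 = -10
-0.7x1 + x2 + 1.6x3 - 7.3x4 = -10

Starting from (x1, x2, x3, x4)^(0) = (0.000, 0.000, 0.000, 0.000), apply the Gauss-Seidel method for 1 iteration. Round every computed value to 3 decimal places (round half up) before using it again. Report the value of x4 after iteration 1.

Iteration 1:
  x1 = (3 - (-2)·0.000 - (2)·0.000 - (3)·0.000) / (-9) = -0.333
  x2 = (9 - (-4)·-0.333 - (2.7)·0.000 - (3.6)·0.000) / (11.3) = 0.679
  x3 = (-10 - (-2.9)·-0.333 - (1.7)·0.679 - (3)·0.000) / (-11.6) = 1.045
  x4 = (-10 - (-0.7)·-0.333 - (1)·0.679 - (1.6)·1.045) / (-7.3) = 1.724

1.724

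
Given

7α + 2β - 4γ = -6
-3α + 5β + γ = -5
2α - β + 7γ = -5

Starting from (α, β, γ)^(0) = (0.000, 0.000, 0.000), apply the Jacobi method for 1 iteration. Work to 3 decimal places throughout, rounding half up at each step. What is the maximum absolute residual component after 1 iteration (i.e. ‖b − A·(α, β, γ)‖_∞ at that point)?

1.857

Iteration 1:
  α = (-6 - (2)·0.000 - (-4)·0.000) / (7) = -0.857
  β = (-5 - (-3)·0.000 - (1)·0.000) / (5) = -1.000
  γ = (-5 - (2)·0.000 - (-1)·0.000) / (7) = -0.714
Residual b − A·x = (-0.857, -1.857, 0.712); ∞-norm = 1.857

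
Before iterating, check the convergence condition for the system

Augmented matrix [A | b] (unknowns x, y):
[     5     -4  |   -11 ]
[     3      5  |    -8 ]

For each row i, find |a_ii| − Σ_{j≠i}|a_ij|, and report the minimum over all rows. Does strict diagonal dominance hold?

row 1: |5| − (4) = 1
row 2: |5| − (3) = 2
minimum over rows = 1 → strictly diagonally dominant (convergence guaranteed)

1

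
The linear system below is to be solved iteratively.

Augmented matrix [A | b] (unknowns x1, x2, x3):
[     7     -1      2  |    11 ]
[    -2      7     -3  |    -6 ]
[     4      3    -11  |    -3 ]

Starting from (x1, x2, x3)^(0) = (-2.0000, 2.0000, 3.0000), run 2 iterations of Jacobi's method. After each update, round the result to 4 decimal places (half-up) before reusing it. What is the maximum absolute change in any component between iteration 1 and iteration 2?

Iteration 1:
  x1 = (11 - (-1)·2.0000 - (2)·3.0000) / (7) = 1.0000
  x2 = (-6 - (-2)·-2.0000 - (-3)·3.0000) / (7) = -0.1429
  x3 = (-3 - (4)·-2.0000 - (3)·2.0000) / (-11) = 0.0909
Iteration 2:
  x1 = (11 - (-1)·-0.1429 - (2)·0.0909) / (7) = 1.5250
  x2 = (-6 - (-2)·1.0000 - (-3)·0.0909) / (7) = -0.5325
  x3 = (-3 - (4)·1.0000 - (3)·-0.1429) / (-11) = 0.5974
Change: (0.5250, -0.3896, 0.5065) → max |·| = 0.5250

0.5250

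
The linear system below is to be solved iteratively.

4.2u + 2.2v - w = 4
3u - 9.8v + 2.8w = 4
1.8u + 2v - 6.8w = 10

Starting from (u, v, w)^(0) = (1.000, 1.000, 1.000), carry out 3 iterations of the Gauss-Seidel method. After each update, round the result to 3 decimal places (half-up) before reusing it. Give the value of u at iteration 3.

0.906

Iteration 1:
  u = (4 - (2.2)·1.000 - (-1)·1.000) / (4.2) = 0.667
  v = (4 - (3)·0.667 - (2.8)·1.000) / (-9.8) = 0.082
  w = (10 - (1.8)·0.667 - (2)·0.082) / (-6.8) = -1.270
Iteration 2:
  u = (4 - (2.2)·0.082 - (-1)·-1.270) / (4.2) = 0.607
  v = (4 - (3)·0.607 - (2.8)·-1.270) / (-9.8) = -0.585
  w = (10 - (1.8)·0.607 - (2)·-0.585) / (-6.8) = -1.482
Iteration 3:
  u = (4 - (2.2)·-0.585 - (-1)·-1.482) / (4.2) = 0.906
  v = (4 - (3)·0.906 - (2.8)·-1.482) / (-9.8) = -0.554
  w = (10 - (1.8)·0.906 - (2)·-0.554) / (-6.8) = -1.394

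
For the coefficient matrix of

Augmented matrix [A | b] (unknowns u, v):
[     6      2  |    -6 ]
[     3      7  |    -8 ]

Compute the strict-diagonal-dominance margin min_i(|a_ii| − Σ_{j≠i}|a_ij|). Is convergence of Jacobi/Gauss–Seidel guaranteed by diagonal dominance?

row 1: |6| − (2) = 4
row 2: |7| − (3) = 4
minimum over rows = 4 → strictly diagonally dominant (convergence guaranteed)

4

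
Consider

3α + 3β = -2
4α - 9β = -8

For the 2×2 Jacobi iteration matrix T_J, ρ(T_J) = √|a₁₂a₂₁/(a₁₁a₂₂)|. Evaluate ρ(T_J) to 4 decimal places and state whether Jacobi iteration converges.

a₁₂a₂₁/(a₁₁a₂₂) = (3)·(4) / ((3)·(-9)) = -0.444444
ρ = √|-0.444444| = √0.444444 = 0.6667
ρ < 1, so Jacobi converges

0.6667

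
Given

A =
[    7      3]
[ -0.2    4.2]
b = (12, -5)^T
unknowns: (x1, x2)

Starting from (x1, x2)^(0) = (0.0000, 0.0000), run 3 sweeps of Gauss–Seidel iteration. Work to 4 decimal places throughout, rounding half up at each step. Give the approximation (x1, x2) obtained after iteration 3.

(2.1798, -1.0867)

Iteration 1:
  x1 = (12 - (3)·0.0000) / (7) = 1.7143
  x2 = (-5 - (-0.2)·1.7143) / (4.2) = -1.1088
Iteration 2:
  x1 = (12 - (3)·-1.1088) / (7) = 2.1895
  x2 = (-5 - (-0.2)·2.1895) / (4.2) = -1.0862
Iteration 3:
  x1 = (12 - (3)·-1.0862) / (7) = 2.1798
  x2 = (-5 - (-0.2)·2.1798) / (4.2) = -1.0867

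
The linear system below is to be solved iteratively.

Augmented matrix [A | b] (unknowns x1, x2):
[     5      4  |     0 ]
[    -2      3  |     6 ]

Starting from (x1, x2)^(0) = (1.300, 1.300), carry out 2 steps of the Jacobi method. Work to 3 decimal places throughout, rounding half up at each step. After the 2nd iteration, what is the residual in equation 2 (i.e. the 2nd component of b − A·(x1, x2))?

-2.509

Iteration 1:
  x1 = (0 - (4)·1.300) / (5) = -1.040
  x2 = (6 - (-2)·1.300) / (3) = 2.867
Iteration 2:
  x1 = (0 - (4)·2.867) / (5) = -2.294
  x2 = (6 - (-2)·-1.040) / (3) = 1.307
Residual b − A·x = (6.242, -2.509)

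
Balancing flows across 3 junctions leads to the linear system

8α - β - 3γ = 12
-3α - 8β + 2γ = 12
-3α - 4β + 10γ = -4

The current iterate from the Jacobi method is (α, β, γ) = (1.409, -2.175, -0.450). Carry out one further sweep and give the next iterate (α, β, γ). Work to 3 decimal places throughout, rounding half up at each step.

One sweep:
  α = (12 - (-1)·-2.175 - (-3)·-0.450) / (8) = 1.059
  β = (12 - (-3)·1.409 - (2)·-0.450) / (-8) = -2.141
  γ = (-4 - (-3)·1.409 - (-4)·-2.175) / (10) = -0.847

(1.059, -2.141, -0.847)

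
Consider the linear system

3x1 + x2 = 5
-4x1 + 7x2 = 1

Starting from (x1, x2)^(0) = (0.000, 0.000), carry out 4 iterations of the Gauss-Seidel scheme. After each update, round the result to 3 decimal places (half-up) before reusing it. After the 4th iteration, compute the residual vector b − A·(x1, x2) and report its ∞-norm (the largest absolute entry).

0.007

Iteration 1:
  x1 = (5 - (1)·0.000) / (3) = 1.667
  x2 = (1 - (-4)·1.667) / (7) = 1.095
Iteration 2:
  x1 = (5 - (1)·1.095) / (3) = 1.302
  x2 = (1 - (-4)·1.302) / (7) = 0.887
Iteration 3:
  x1 = (5 - (1)·0.887) / (3) = 1.371
  x2 = (1 - (-4)·1.371) / (7) = 0.926
Iteration 4:
  x1 = (5 - (1)·0.926) / (3) = 1.358
  x2 = (1 - (-4)·1.358) / (7) = 0.919
Residual b − A·x = (0.007, -0.001); ∞-norm = 0.007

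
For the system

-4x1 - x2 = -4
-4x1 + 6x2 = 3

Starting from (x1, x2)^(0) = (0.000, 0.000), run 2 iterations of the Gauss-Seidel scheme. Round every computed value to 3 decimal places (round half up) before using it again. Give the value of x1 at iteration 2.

Iteration 1:
  x1 = (-4 - (-1)·0.000) / (-4) = 1.000
  x2 = (3 - (-4)·1.000) / (6) = 1.167
Iteration 2:
  x1 = (-4 - (-1)·1.167) / (-4) = 0.708
  x2 = (3 - (-4)·0.708) / (6) = 0.972

0.708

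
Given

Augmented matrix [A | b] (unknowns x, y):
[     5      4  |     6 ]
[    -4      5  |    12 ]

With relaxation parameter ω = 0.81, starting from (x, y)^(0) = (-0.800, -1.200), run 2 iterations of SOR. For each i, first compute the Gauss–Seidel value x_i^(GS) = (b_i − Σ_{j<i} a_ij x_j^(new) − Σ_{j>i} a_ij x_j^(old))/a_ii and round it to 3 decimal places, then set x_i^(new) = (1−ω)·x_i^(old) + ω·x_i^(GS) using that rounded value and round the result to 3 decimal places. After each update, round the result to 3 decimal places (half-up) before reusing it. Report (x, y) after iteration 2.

(-0.507, 2.138)

Iteration 1:
  x: GS value = (6 - (4)·-1.200) / (5) = 2.160;  x ← (1−ω)·-0.800 + ω·2.160 = 1.598
  y: GS value = (12 - (-4)·1.598) / (5) = 3.678;  y ← (1−ω)·-1.200 + ω·3.678 = 2.751
Iteration 2:
  x: GS value = (6 - (4)·2.751) / (5) = -1.001;  x ← (1−ω)·1.598 + ω·-1.001 = -0.507
  y: GS value = (12 - (-4)·-0.507) / (5) = 1.994;  y ← (1−ω)·2.751 + ω·1.994 = 2.138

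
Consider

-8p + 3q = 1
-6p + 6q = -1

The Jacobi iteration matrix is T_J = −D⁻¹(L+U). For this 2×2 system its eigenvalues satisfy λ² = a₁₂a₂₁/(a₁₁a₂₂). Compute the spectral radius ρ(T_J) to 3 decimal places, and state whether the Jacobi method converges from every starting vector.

0.612

a₁₂a₂₁/(a₁₁a₂₂) = (3)·(-6) / ((-8)·(6)) = 0.375000
ρ = √|0.375000| = √0.375000 = 0.612
ρ < 1, so Jacobi converges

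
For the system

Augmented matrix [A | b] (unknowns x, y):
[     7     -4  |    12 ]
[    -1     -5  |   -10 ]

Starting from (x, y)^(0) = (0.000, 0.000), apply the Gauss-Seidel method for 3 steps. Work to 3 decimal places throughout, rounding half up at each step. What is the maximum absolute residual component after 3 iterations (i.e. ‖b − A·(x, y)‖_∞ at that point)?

Iteration 1:
  x = (12 - (-4)·0.000) / (7) = 1.714
  y = (-10 - (-1)·1.714) / (-5) = 1.657
Iteration 2:
  x = (12 - (-4)·1.657) / (7) = 2.661
  y = (-10 - (-1)·2.661) / (-5) = 1.468
Iteration 3:
  x = (12 - (-4)·1.468) / (7) = 2.553
  y = (-10 - (-1)·2.553) / (-5) = 1.489
Residual b − A·x = (0.085, -0.002); ∞-norm = 0.085

0.085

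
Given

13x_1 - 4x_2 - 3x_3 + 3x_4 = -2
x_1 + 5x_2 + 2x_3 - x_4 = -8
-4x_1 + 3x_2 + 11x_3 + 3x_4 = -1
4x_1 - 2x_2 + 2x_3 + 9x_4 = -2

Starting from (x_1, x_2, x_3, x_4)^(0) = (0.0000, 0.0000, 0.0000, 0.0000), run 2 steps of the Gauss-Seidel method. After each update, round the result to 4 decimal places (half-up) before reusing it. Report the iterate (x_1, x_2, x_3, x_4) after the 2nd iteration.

(-0.4414, -1.7372, 0.3765, -0.4958)

Iteration 1:
  x_1 = (-2 - (-4)·0.0000 - (-3)·0.0000 - (3)·0.0000) / (13) = -0.1538
  x_2 = (-8 - (1)·-0.1538 - (2)·0.0000 - (-1)·0.0000) / (5) = -1.5692
  x_3 = (-1 - (-4)·-0.1538 - (3)·-1.5692 - (3)·0.0000) / (11) = 0.2811
  x_4 = (-2 - (4)·-0.1538 - (-2)·-1.5692 - (2)·0.2811) / (9) = -0.5650
Iteration 2:
  x_1 = (-2 - (-4)·-1.5692 - (-3)·0.2811 - (3)·-0.5650) / (13) = -0.4414
  x_2 = (-8 - (1)·-0.4414 - (2)·0.2811 - (-1)·-0.5650) / (5) = -1.7372
  x_3 = (-1 - (-4)·-0.4414 - (3)·-1.7372 - (3)·-0.5650) / (11) = 0.3765
  x_4 = (-2 - (4)·-0.4414 - (-2)·-1.7372 - (2)·0.3765) / (9) = -0.4958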